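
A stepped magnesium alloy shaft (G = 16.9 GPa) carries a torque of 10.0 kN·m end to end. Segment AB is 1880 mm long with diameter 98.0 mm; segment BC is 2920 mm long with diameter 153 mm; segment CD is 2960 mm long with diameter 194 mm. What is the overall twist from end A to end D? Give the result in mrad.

168 mrad

J_AB = π(0.0980)⁴/32 = 9.06×10^-6 m⁴; J_BC = π(0.153)⁴/32 = 5.38×10^-5 m⁴; J_CD = π(0.194)⁴/32 = 1.39×10^-4 m⁴.
θ = (T/G)·Σ L_i/J_i = (10000/16.9×10⁹)·(1.88/9.06×10^-6 + 2.92/5.38×10^-5 + 2.96/1.39×10^-4) = 0.1676 rad.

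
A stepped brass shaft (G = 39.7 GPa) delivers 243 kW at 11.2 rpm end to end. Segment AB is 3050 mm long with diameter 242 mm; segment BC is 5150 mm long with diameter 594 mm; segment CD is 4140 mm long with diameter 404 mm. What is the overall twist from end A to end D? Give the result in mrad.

57.7 mrad

ω = 2π·11.2/60 = 1.173 rad/s, so T = P/ω = 243×10³ / 1.173 = 207200 N·m.
J_AB = π(0.242)⁴/32 = 3.37×10^-4 m⁴; J_BC = π(0.594)⁴/32 = 0.0122 m⁴; J_CD = π(0.404)⁴/32 = 2.62×10^-3 m⁴.
θ = (T/G)·Σ L_i/J_i = (207200/39.7×10⁹)·(3.05/3.37×10^-4 + 5.15/0.0122 + 4.14/2.62×10^-3) = 0.05773 rad.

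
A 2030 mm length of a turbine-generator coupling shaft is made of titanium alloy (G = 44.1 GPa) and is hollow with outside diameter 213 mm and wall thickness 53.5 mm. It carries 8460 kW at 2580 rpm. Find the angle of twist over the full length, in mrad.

7.60 mrad

ω = 2π·2580/60 = 270.2 rad/s, so T = P/ω = 8460×10³ / 270.2 = 31310 N·m.
J = π(d_o⁴ − d_i⁴)/32 = π(0.213⁴ − 0.106⁴)/32 = 1.897×10^-4 m⁴.
θ = T·L/(G·J) = 31310 × 2.03 / (44.1×10⁹ × 1.897×10^-4) = 7.599×10^-3 rad.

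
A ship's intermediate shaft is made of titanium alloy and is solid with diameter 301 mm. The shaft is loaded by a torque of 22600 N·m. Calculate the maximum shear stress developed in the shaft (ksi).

0.612 ksi

J = πd⁴/32 = π(0.301)⁴/32 = 8.059×10^-4 m⁴.
τ_max = T·r/J = 22600 × 0.150 / 8.059×10^-4 = 4.221×10^6 Pa.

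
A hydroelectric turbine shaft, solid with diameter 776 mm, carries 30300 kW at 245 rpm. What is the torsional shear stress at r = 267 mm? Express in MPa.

ω = 2π·245/60 = 25.66 rad/s, so T = P/ω = 30300×10³ / 25.66 = 1.181e6 N·m.
J = πd⁴/32 = π(0.776)⁴/32 = 0.03560 m⁴.
Shear stress varies linearly with radius: τ = T·r/J = 1.181e6 × 0.267 / 0.03560 = 8.858×10^6 Pa.

8.86 MPa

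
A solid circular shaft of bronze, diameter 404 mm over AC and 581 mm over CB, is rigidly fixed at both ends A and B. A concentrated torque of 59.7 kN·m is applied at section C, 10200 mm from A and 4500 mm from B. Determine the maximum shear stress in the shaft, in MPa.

Compatibility: T_A·a/J_AC = T_B·b/J_CB with T_A + T_B = T₀.
J_AC = 2.62×10^-3 m⁴, J_CB = 0.0112 m⁴, so T_A = T₀·(J_AC/a)/((J_AC/a)+(J_CB/b)) = 5582 N·m, T_B = 54120 N·m.
τ in each portion: τ_AC = 4.31×10^5 Pa, τ_CB = 1.41×10^6 Pa; maximum is in CB.
τ_max = T_CB·r/J = 54120·0.290/0.0112 = 1.405×10^6 Pa.

1.41 MPa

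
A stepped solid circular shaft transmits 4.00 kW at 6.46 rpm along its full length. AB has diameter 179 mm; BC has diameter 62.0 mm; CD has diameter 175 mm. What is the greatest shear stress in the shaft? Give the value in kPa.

126000 kPa

ω = 2π·6.46/60 = 0.6765 rad/s, so T = P/ω = 4.00×10³ / 0.6765 = 5913 N·m.
Under the same torque, τ_max = 16T/(πd³) is largest where d is smallest — segment BC (d = 62.0 mm).
τ_max = 16·5913/(π·(0.0620)³) = 1.264×10^8 Pa.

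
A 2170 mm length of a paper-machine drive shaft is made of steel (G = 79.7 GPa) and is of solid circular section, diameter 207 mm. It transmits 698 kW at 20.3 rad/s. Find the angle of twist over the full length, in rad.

0.00519 rad

ω = 20.3 rad/s, so T = P/ω = 698×10³ / 20.30 = 34380 N·m.
J = πd⁴/32 = π(0.207)⁴/32 = 1.803×10^-4 m⁴.
θ = T·L/(G·J) = 34380 × 2.17 / (79.7×10⁹ × 1.803×10^-4) = 5.194×10^-3 rad.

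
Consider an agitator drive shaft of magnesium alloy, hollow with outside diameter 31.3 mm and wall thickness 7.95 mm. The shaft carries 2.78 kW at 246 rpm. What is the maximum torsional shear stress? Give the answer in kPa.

19000 kPa

ω = 2π·246/60 = 25.76 rad/s, so T = P/ω = 2.78×10³ / 25.76 = 107.9 N·m.
J = π(d_o⁴ − d_i⁴)/32 = π(0.0313⁴ − 0.0154⁴)/32 = 8.871×10^-8 m⁴.
τ_max = T·r/J = 107.9 × 0.0157 / 8.871×10^-8 = 1.904×10^7 Pa.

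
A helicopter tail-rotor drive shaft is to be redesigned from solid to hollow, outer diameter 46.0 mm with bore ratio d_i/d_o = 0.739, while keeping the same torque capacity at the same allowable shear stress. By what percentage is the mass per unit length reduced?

42.5 %

Equal τ_max and T ⇒ the solid shaft needs d_s³ = d_o³(1−k⁴), so d_s = 46.0·(1−0.739⁴)^(1/3) = 40.88 mm.
Area ratio A_h/A_s = d_o²(1−k²)/d_s² = (1−k²)/(1−k⁴)^(2/3) = 0.5748.
Mass saving = 1 − 0.5748 = 42.5 %.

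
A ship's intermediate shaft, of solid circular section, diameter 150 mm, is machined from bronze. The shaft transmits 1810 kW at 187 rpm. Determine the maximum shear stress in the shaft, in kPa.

139000 kPa

ω = 2π·187/60 = 19.58 rad/s, so T = P/ω = 1810×10³ / 19.58 = 92430 N·m.
J = πd⁴/32 = π(0.150)⁴/32 = 4.970×10^-5 m⁴.
τ_max = T·r/J = 92430 × 0.0750 / 4.970×10^-5 = 1.395×10^8 Pa.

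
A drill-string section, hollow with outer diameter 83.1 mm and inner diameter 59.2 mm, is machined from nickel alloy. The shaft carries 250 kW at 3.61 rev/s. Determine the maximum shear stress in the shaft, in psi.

19100 psi

ω = 2π·3.61 = 22.68 rad/s, so T = P/ω = 250×10³ / 22.68 = 11020 N·m.
J = π(d_o⁴ − d_i⁴)/32 = π(0.0831⁴ − 0.0592⁴)/32 = 3.476×10^-6 m⁴.
τ_max = T·r/J = 11020 × 0.0415 / 3.476×10^-6 = 1.318×10^8 Pa.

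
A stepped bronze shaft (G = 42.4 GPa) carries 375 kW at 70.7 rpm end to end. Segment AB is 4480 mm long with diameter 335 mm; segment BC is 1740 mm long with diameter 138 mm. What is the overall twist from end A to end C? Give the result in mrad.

ω = 2π·70.7/60 = 7.404 rad/s, so T = P/ω = 375×10³ / 7.404 = 50650 N·m.
J_AB = π(0.335)⁴/32 = 1.24×10^-3 m⁴; J_BC = π(0.138)⁴/32 = 3.56×10^-5 m⁴.
θ = (T/G)·Σ L_i/J_i = (50650/42.4×10⁹)·(4.48/1.24×10^-3 + 1.74/3.56×10^-5) = 0.06271 rad.

62.7 mrad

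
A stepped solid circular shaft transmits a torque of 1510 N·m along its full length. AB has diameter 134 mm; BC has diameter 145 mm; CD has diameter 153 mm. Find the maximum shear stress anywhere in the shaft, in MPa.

Under the same torque, τ_max = 16T/(πd³) is largest where d is smallest — segment AB (d = 134 mm).
τ_max = 16·1510/(π·(0.134)³) = 3.196×10^6 Pa.

3.20 MPa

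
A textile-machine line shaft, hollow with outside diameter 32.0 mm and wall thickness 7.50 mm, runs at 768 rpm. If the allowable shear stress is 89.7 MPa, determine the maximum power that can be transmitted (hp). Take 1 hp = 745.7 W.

57.3 hp

J = π(d_o⁴ − d_i⁴)/32 = π(0.0320⁴ − 0.0170⁴)/32 = 9.474×10^-8 m⁴.
T_max = τ_allow·J/r = 8.97×10^7 × 9.474×10^-8 / 0.0160 = 531.2 N·m.
ω = 2π·768/60 = 80.42 rad/s, so P_max = T_max·ω = 4.272×10^4 W.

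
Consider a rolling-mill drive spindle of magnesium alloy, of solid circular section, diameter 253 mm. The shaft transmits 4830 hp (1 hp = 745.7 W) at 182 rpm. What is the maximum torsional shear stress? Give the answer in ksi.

8.62 ksi

ω = 2π·182/60 = 19.06 rad/s, so T = P/ω = 4830×745.7 / 19.06 = 189000 N·m.
J = πd⁴/32 = π(0.253)⁴/32 = 4.022×10^-4 m⁴.
τ_max = T·r/J = 189000 × 0.127 / 4.022×10^-4 = 5.943×10^7 Pa.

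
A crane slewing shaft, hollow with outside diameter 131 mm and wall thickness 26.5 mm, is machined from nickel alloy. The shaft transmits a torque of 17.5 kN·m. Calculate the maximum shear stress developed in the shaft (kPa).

J = π(d_o⁴ − d_i⁴)/32 = π(0.131⁴ − 0.0780⁴)/32 = 2.528×10^-5 m⁴.
τ_max = T·r/J = 17500 × 0.0655 / 2.528×10^-5 = 4.534×10^7 Pa.

45300 kPa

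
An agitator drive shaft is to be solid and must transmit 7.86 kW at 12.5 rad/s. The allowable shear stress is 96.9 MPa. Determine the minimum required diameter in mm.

ω = 12.5 rad/s, so T = P/ω = 7.86×10³ / 12.50 = 628.8 N·m.
For a solid shaft τ_max = 16T/(πd³), so d = (16T/(π τ_allow))^(1/3) = (16·628.8/(π·9.69×10^7))^(1/3) = 0.03209 m.

32.1 mm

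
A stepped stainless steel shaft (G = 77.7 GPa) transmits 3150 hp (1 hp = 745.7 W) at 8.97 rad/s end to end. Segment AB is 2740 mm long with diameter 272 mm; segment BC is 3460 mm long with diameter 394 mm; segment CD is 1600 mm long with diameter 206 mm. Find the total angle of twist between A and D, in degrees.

3.01°

ω = 8.97 rad/s, so T = P/ω = 3150×745.7 / 8.970 = 261900 N·m.
J_AB = π(0.272)⁴/32 = 5.37×10^-4 m⁴; J_BC = π(0.394)⁴/32 = 2.37×10^-3 m⁴; J_CD = π(0.206)⁴/32 = 1.77×10^-4 m⁴.
θ = (T/G)·Σ L_i/J_i = (261900/77.7×10⁹)·(2.74/5.37×10^-4 + 3.46/2.37×10^-3 + 1.60/1.77×10^-4) = 0.05261 rad.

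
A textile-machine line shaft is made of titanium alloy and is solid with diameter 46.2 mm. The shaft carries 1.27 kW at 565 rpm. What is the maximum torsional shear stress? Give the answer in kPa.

ω = 2π·565/60 = 59.17 rad/s, so T = P/ω = 1.27×10³ / 59.17 = 21.46 N·m.
J = πd⁴/32 = π(0.0462)⁴/32 = 4.473×10^-7 m⁴.
τ_max = T·r/J = 21.46 × 0.0231 / 4.473×10^-7 = 1.109×10^6 Pa.

1110 kPa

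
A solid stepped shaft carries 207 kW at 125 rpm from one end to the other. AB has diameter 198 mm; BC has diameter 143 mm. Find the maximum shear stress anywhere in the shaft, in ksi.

3.99 ksi

ω = 2π·125/60 = 13.09 rad/s, so T = P/ω = 207×10³ / 13.09 = 15810 N·m.
Under the same torque, τ_max = 16T/(πd³) is largest where d is smallest — segment BC (d = 143 mm).
τ_max = 16·15810/(π·(0.143)³) = 2.754×10^7 Pa.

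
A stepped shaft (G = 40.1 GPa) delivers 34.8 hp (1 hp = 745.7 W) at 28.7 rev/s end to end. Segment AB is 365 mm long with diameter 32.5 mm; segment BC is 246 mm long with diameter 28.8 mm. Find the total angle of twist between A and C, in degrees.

ω = 2π·28.7 = 180.3 rad/s, so T = P/ω = 34.8×745.7 / 180.3 = 143.9 N·m.
J_AB = π(0.0325)⁴/32 = 1.10×10^-7 m⁴; J_BC = π(0.0288)⁴/32 = 6.75×10^-8 m⁴.
θ = (T/G)·Σ L_i/J_i = (143.9/40.1×10⁹)·(0.365/1.10×10^-7 + 0.246/6.75×10^-8) = 0.02503 rad.

1.43°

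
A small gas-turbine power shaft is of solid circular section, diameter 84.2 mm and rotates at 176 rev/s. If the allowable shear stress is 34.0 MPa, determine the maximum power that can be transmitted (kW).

J = πd⁴/32 = π(0.0842)⁴/32 = 4.935×10^-6 m⁴.
T_max = τ_allow·J/r = 3.40×10^7 × 4.935×10^-6 / 0.0421 = 3985 N·m.
ω = 2π·176 = 1106 rad/s, so P_max = T_max·ω = 4.407×10^6 W.

4410 kW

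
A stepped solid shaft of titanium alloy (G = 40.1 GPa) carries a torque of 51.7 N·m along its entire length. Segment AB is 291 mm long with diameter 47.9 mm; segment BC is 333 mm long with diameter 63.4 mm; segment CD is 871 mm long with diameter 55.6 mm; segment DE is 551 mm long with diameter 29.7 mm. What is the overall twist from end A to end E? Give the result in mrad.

J_AB = π(0.0479)⁴/32 = 5.17×10^-7 m⁴; J_BC = π(0.0634)⁴/32 = 1.59×10^-6 m⁴; J_CD = π(0.0556)⁴/32 = 9.38×10^-7 m⁴; J_DE = π(0.0297)⁴/32 = 7.64×10^-8 m⁴.
θ = (T/G)·Σ L_i/J_i = (51.70/40.1×10⁹)·(0.291/5.17×10^-7 + 0.333/1.59×10^-6 + 0.871/9.38×10^-7 + 0.551/7.64×10^-8) = 0.01149 rad.

11.5 mrad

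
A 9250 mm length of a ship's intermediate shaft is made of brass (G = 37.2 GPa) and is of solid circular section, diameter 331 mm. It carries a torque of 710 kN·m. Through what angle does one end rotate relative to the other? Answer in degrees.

J = πd⁴/32 = π(0.331)⁴/32 = 1.178×10^-3 m⁴.
θ = T·L/(G·J) = 710000 × 9.25 / (37.2×10⁹ × 1.178×10^-3) = 0.1498 rad.

8.58°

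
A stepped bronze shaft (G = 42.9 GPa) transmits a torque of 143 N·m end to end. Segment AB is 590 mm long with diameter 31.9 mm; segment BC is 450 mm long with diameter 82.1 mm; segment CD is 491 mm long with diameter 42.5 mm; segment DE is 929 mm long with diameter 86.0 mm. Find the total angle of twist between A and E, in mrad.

25.4 mrad

J_AB = π(0.0319)⁴/32 = 1.02×10^-7 m⁴; J_BC = π(0.0821)⁴/32 = 4.46×10^-6 m⁴; J_CD = π(0.0425)⁴/32 = 3.20×10^-7 m⁴; J_DE = π(0.0860)⁴/32 = 5.37×10^-6 m⁴.
θ = (T/G)·Σ L_i/J_i = (143.0/42.9×10⁹)·(0.590/1.02×10^-7 + 0.450/4.46×10^-6 + 0.491/3.20×10^-7 + 0.929/5.37×10^-6) = 0.02537 rad.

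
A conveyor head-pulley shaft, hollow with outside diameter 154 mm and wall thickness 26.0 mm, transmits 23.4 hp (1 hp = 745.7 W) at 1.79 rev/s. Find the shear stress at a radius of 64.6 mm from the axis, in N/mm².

2.25 N/mm²

ω = 2π·1.79 = 11.25 rad/s, so T = P/ω = 23.4×745.7 / 11.25 = 1551 N·m.
J = π(d_o⁴ − d_i⁴)/32 = π(0.154⁴ − 0.102⁴)/32 = 4.459×10^-5 m⁴.
Shear stress varies linearly with radius: τ = T·r/J = 1551 × 0.0646 / 4.459×10^-5 = 2.248×10^6 Pa.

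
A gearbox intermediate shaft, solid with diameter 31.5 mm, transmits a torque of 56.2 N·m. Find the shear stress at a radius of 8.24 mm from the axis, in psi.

695 psi

J = πd⁴/32 = π(0.0315)⁴/32 = 9.666×10^-8 m⁴.
Shear stress varies linearly with radius: τ = T·r/J = 56.20 × 0.00824 / 9.666×10^-8 = 4.791×10^6 Pa.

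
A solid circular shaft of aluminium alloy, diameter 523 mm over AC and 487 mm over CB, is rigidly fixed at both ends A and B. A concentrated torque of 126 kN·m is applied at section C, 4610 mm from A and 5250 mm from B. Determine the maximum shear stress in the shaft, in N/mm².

2.70 N/mm²

Compatibility: T_A·a/J_AC = T_B·b/J_CB with T_A + T_B = T₀.
J_AC = 7.35×10^-3 m⁴, J_CB = 5.52×10^-3 m⁴, so T_A = T₀·(J_AC/a)/((J_AC/a)+(J_CB/b)) = 75900 N·m, T_B = 50100 N·m.
τ in each portion: τ_AC = 2.70×10^6 Pa, τ_CB = 2.21×10^6 Pa; maximum is in AC.
τ_max = T_AC·r/J = 75900·0.262/7.35×10^-3 = 2.702×10^6 Pa.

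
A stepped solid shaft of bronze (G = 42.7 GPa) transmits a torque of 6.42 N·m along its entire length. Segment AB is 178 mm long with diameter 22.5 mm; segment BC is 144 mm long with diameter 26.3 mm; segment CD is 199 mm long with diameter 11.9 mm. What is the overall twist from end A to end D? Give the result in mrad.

16.7 mrad

J_AB = π(0.0225)⁴/32 = 2.52×10^-8 m⁴; J_BC = π(0.0263)⁴/32 = 4.70×10^-8 m⁴; J_CD = π(0.0119)⁴/32 = 1.97×10^-9 m⁴.
θ = (T/G)·Σ L_i/J_i = (6.420/42.7×10⁹)·(0.178/2.52×10^-8 + 0.144/4.70×10^-8 + 0.199/1.97×10^-9) = 0.01672 rad.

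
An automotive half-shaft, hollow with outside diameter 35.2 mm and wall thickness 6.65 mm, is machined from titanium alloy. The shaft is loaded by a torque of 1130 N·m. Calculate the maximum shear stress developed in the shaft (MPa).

155 MPa

J = π(d_o⁴ − d_i⁴)/32 = π(0.0352⁴ − 0.0219⁴)/32 = 1.281×10^-7 m⁴.
τ_max = T·r/J = 1130 × 0.0176 / 1.281×10^-7 = 1.552×10^8 Pa.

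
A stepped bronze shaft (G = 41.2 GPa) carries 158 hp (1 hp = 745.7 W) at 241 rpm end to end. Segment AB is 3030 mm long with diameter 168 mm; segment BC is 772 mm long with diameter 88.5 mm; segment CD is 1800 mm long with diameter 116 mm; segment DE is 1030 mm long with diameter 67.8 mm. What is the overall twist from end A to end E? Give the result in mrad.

86.6 mrad

ω = 2π·241/60 = 25.24 rad/s, so T = P/ω = 158×745.7 / 25.24 = 4668 N·m.
J_AB = π(0.168)⁴/32 = 7.82×10^-5 m⁴; J_BC = π(0.0885)⁴/32 = 6.02×10^-6 m⁴; J_CD = π(0.116)⁴/32 = 1.78×10^-5 m⁴; J_DE = π(0.0678)⁴/32 = 2.07×10^-6 m⁴.
θ = (T/G)·Σ L_i/J_i = (4668/41.2×10⁹)·(3.03/7.82×10^-5 + 0.772/6.02×10^-6 + 1.80/1.78×10^-5 + 1.03/2.07×10^-6) = 0.08665 rad.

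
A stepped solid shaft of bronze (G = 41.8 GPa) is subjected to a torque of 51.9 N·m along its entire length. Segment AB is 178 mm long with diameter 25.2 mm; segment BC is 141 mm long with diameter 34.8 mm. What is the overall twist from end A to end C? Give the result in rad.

J_AB = π(0.0252)⁴/32 = 3.96×10^-8 m⁴; J_BC = π(0.0348)⁴/32 = 1.44×10^-7 m⁴.
θ = (T/G)·Σ L_i/J_i = (51.90/41.8×10⁹)·(0.178/3.96×10^-8 + 0.141/1.44×10^-7) = 6.798×10^-3 rad.

0.00680 rad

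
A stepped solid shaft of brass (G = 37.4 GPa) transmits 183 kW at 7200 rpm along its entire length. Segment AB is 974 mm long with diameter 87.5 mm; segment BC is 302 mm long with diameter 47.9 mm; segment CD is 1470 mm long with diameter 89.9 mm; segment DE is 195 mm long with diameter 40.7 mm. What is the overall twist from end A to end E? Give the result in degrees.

ω = 2π·7200/60 = 754.0 rad/s, so T = P/ω = 183×10³ / 754.0 = 242.7 N·m.
J_AB = π(0.0875)⁴/32 = 5.75×10^-6 m⁴; J_BC = π(0.0479)⁴/32 = 5.17×10^-7 m⁴; J_CD = π(0.0899)⁴/32 = 6.41×10^-6 m⁴; J_DE = π(0.0407)⁴/32 = 2.69×10^-7 m⁴.
θ = (T/G)·Σ L_i/J_i = (242.7/37.4×10⁹)·(0.974/5.75×10^-6 + 0.302/5.17×10^-7 + 1.47/6.41×10^-6 + 0.195/2.69×10^-7) = 0.01108 rad.

0.635°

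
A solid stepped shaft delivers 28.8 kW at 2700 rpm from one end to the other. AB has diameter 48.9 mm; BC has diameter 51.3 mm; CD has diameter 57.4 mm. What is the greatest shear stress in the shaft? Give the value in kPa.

ω = 2π·2700/60 = 282.7 rad/s, so T = P/ω = 28.8×10³ / 282.7 = 101.9 N·m.
Under the same torque, τ_max = 16T/(πd³) is largest where d is smallest — segment AB (d = 48.9 mm).
τ_max = 16·101.9/(π·(0.0489)³) = 4.437×10^6 Pa.

4440 kPa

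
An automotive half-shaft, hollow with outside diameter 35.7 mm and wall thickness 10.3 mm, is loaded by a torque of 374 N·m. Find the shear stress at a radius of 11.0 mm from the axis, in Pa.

2.67e7 Pa

J = π(d_o⁴ − d_i⁴)/32 = π(0.0357⁴ − 0.0151⁴)/32 = 1.544×10^-7 m⁴.
Shear stress varies linearly with radius: τ = T·r/J = 374.0 × 0.0110 / 1.544×10^-7 = 2.665×10^7 Pa.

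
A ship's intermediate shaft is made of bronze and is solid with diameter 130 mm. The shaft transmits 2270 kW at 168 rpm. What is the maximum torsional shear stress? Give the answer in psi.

ω = 2π·168/60 = 17.59 rad/s, so T = P/ω = 2270×10³ / 17.59 = 129000 N·m.
J = πd⁴/32 = π(0.130)⁴/32 = 2.804×10^-5 m⁴.
τ_max = T·r/J = 129000 × 0.0650 / 2.804×10^-5 = 2.991×10^8 Pa.

43400 psi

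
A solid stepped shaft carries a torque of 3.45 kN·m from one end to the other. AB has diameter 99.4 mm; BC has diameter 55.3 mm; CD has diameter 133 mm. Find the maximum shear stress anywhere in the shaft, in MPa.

Under the same torque, τ_max = 16T/(πd³) is largest where d is smallest — segment BC (d = 55.3 mm).
τ_max = 16·3450/(π·(0.0553)³) = 1.039×10^8 Pa.

104 MPa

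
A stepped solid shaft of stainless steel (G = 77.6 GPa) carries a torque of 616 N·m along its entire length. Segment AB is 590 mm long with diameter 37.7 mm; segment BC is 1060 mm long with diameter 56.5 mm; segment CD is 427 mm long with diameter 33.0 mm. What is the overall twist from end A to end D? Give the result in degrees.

J_AB = π(0.0377)⁴/32 = 1.98×10^-7 m⁴; J_BC = π(0.0565)⁴/32 = 1.00×10^-6 m⁴; J_CD = π(0.0330)⁴/32 = 1.16×10^-7 m⁴.
θ = (T/G)·Σ L_i/J_i = (616.0/77.6×10⁹)·(0.590/1.98×10^-7 + 1.06/1.00×10^-6 + 0.427/1.16×10^-7) = 0.06114 rad.

3.50°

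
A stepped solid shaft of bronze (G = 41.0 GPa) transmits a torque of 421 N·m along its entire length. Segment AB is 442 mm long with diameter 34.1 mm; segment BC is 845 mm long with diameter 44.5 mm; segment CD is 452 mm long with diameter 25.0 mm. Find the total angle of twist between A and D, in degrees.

10.2°

J_AB = π(0.0341)⁴/32 = 1.33×10^-7 m⁴; J_BC = π(0.0445)⁴/32 = 3.85×10^-7 m⁴; J_CD = π(0.0250)⁴/32 = 3.83×10^-8 m⁴.
θ = (T/G)·Σ L_i/J_i = (421.0/41.0×10⁹)·(0.442/1.33×10^-7 + 0.845/3.85×10^-7 + 0.452/3.83×10^-8) = 0.1778 rad.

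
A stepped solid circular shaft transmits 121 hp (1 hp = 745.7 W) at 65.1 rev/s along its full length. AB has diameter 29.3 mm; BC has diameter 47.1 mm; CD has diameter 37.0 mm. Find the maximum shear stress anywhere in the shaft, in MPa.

44.7 MPa

ω = 2π·65.1 = 409.0 rad/s, so T = P/ω = 121×745.7 / 409.0 = 220.6 N·m.
Under the same torque, τ_max = 16T/(πd³) is largest where d is smallest — segment AB (d = 29.3 mm).
τ_max = 16·220.6/(π·(0.0293)³) = 4.466×10^7 Pa.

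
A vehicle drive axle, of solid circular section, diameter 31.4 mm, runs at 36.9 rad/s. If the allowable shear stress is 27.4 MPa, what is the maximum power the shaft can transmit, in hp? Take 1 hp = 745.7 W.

8.24 hp

J = πd⁴/32 = π(0.0314)⁴/32 = 9.544×10^-8 m⁴.
T_max = τ_allow·J/r = 2.74×10^7 × 9.544×10^-8 / 0.0157 = 166.6 N·m.
ω = 36.9 rad/s, so P_max = T_max·ω = 6146 W.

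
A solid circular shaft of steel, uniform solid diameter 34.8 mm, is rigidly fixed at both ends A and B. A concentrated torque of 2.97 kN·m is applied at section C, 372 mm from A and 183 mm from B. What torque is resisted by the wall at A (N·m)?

With uniform GJ and both ends fixed, compatibility θ_AC = θ_CB gives T_A·a = T_B·b, together with T_A + T_B = T₀.
T_A = T₀·b/(a+b) = 2970·183/555.0 = 979.3 N·m; T_B = 1991 N·m.

979 N·m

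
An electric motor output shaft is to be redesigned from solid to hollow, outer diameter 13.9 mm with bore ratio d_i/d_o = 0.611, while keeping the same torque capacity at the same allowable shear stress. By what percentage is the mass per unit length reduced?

Equal τ_max and T ⇒ the solid shaft needs d_s³ = d_o³(1−k⁴), so d_s = 13.9·(1−0.611⁴)^(1/3) = 13.22 mm.
Area ratio A_h/A_s = d_o²(1−k²)/d_s² = (1−k²)/(1−k⁴)^(2/3) = 0.6926.
Mass saving = 1 − 0.6926 = 30.7 %.

30.7 %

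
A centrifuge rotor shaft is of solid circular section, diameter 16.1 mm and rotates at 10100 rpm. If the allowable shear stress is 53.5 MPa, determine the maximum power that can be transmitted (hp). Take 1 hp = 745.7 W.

62.2 hp

J = πd⁴/32 = π(0.0161)⁴/32 = 6.596×10^-9 m⁴.
T_max = τ_allow·J/r = 5.35×10^7 × 6.596×10^-9 / 0.00805 = 43.84 N·m.
ω = 2π·10100/60 = 1058 rad/s, so P_max = T_max·ω = 4.637×10^4 W.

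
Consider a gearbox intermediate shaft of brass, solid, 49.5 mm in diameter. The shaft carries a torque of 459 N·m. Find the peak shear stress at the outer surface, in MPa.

J = πd⁴/32 = π(0.0495)⁴/32 = 5.894×10^-7 m⁴.
τ_max = T·r/J = 459.0 × 0.0248 / 5.894×10^-7 = 1.927×10^7 Pa.

19.3 MPa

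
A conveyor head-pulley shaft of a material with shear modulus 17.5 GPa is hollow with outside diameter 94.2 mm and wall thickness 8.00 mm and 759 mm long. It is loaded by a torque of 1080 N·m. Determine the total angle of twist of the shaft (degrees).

0.661°

J = π(d_o⁴ − d_i⁴)/32 = π(0.0942⁴ − 0.0782⁴)/32 = 4.059×10^-6 m⁴.
θ = T·L/(G·J) = 1080 × 0.759 / (17.5×10⁹ × 4.059×10^-6) = 0.01154 rad.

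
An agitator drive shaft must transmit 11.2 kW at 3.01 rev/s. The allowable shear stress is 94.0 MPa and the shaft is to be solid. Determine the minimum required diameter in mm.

ω = 2π·3.01 = 18.91 rad/s, so T = P/ω = 11.2×10³ / 18.91 = 592.2 N·m.
For a solid shaft τ_max = 16T/(πd³), so d = (16T/(π τ_allow))^(1/3) = (16·592.2/(π·9.40×10^7))^(1/3) = 0.03178 m.

31.8 mm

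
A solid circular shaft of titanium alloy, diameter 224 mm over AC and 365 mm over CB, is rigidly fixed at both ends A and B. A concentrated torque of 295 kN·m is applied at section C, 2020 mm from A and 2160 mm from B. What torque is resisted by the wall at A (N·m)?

Compatibility: T_A·a/J_AC = T_B·b/J_CB with T_A + T_B = T₀.
J_AC = 2.47×10^-4 m⁴, J_CB = 1.74×10^-3 m⁴, so T_A = T₀·(J_AC/a)/((J_AC/a)+(J_CB/b)) = 38850 N·m, T_B = 256100 N·m.

38900 N·m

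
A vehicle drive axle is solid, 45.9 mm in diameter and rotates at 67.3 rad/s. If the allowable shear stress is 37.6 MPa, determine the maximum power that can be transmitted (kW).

48.0 kW

J = πd⁴/32 = π(0.0459)⁴/32 = 4.358×10^-7 m⁴.
T_max = τ_allow·J/r = 3.76×10^7 × 4.358×10^-7 / 0.0229 = 713.9 N·m.
ω = 67.3 rad/s, so P_max = T_max·ω = 4.805×10^4 W.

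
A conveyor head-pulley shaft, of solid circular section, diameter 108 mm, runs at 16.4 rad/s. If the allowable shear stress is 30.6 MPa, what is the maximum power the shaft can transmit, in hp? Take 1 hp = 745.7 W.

J = πd⁴/32 = π(0.108)⁴/32 = 1.336×10^-5 m⁴.
T_max = τ_allow·J/r = 3.06×10^7 × 1.336×10^-5 / 0.0540 = 7569 N·m.
ω = 16.4 rad/s, so P_max = T_max·ω = 1.241×10^5 W.

166 hp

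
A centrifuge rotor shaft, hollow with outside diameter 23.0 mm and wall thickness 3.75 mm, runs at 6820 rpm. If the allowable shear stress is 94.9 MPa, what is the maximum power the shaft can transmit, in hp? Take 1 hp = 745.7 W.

172 hp

J = π(d_o⁴ − d_i⁴)/32 = π(0.0230⁴ − 0.0155⁴)/32 = 2.181×10^-8 m⁴.
T_max = τ_allow·J/r = 9.49×10^7 × 2.181×10^-8 / 0.0115 = 180.0 N·m.
ω = 2π·6820/60 = 714.2 rad/s, so P_max = T_max·ω = 1.285×10^5 W.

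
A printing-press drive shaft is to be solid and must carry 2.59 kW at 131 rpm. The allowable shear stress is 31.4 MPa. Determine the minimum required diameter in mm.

31.3 mm

ω = 2π·131/60 = 13.72 rad/s, so T = P/ω = 2.59×10³ / 13.72 = 188.8 N·m.
For a solid shaft τ_max = 16T/(πd³), so d = (16T/(π τ_allow))^(1/3) = (16·188.8/(π·3.14×10^7))^(1/3) = 0.03129 m.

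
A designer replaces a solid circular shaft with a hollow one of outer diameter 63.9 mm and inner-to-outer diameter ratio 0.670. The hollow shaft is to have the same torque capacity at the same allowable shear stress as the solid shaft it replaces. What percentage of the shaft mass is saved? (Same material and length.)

Equal τ_max and T ⇒ the solid shaft needs d_s³ = d_o³(1−k⁴), so d_s = 63.9·(1−0.670⁴)^(1/3) = 59.28 mm.
Area ratio A_h/A_s = d_o²(1−k²)/d_s² = (1−k²)/(1−k⁴)^(2/3) = 0.6403.
Mass saving = 1 − 0.6403 = 36.0 %.

36.0 %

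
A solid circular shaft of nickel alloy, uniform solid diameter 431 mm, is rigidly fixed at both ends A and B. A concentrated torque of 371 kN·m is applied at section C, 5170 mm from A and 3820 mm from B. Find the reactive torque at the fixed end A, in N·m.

158000 N·m

With uniform GJ and both ends fixed, compatibility θ_AC = θ_CB gives T_A·a = T_B·b, together with T_A + T_B = T₀.
T_A = T₀·b/(a+b) = 371000·3820/8990 = 157600 N·m; T_B = 213400 N·m.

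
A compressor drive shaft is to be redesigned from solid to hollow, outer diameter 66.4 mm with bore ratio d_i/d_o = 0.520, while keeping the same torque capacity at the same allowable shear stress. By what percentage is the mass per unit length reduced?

23.3 %

Equal τ_max and T ⇒ the solid shaft needs d_s³ = d_o³(1−k⁴), so d_s = 66.4·(1−0.520⁴)^(1/3) = 64.74 mm.
Area ratio A_h/A_s = d_o²(1−k²)/d_s² = (1−k²)/(1−k⁴)^(2/3) = 0.7675.
Mass saving = 1 − 0.7675 = 23.3 %.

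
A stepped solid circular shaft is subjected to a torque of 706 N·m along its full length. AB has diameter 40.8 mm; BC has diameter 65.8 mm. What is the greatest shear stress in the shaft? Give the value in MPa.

52.9 MPa

Under the same torque, τ_max = 16T/(πd³) is largest where d is smallest — segment AB (d = 40.8 mm).
τ_max = 16·706.0/(π·(0.0408)³) = 5.294×10^7 Pa.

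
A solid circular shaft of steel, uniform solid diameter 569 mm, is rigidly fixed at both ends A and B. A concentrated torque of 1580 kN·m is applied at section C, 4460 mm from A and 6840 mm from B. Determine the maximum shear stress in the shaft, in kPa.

26400 kPa

With uniform GJ and both ends fixed, compatibility θ_AC = θ_CB gives T_A·a = T_B·b, together with T_A + T_B = T₀.
T_A = T₀·b/(a+b) = 1.580e6·6840/11300 = 956400 N·m; T_B = 623600 N·m.
τ in each portion: τ_AC = 2.64×10^7 Pa, τ_CB = 1.72×10^7 Pa; maximum is in AC.
τ_max = T_AC·r/J = 956400·0.284/0.0103 = 2.644×10^7 Pa.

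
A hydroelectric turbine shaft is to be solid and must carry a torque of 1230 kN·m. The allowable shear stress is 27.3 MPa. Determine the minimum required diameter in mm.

For a solid shaft τ_max = 16T/(πd³), so d = (16T/(π τ_allow))^(1/3) = (16·1.230e6/(π·2.73×10^7))^(1/3) = 0.6122 m.

612 mm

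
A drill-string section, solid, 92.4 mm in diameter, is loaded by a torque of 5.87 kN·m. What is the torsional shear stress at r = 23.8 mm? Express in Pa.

J = πd⁴/32 = π(0.0924)⁴/32 = 7.156×10^-6 m⁴.
Shear stress varies linearly with radius: τ = T·r/J = 5870 × 0.0238 / 7.156×10^-6 = 1.952×10^7 Pa.

1.95e7 Pa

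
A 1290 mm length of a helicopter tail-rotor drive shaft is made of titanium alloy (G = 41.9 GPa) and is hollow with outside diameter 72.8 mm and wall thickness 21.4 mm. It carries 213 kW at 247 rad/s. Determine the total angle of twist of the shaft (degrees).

ω = 247 rad/s, so T = P/ω = 213×10³ / 247.0 = 862.3 N·m.
J = π(d_o⁴ − d_i⁴)/32 = π(0.0728⁴ − 0.0300⁴)/32 = 2.678×10^-6 m⁴.
θ = T·L/(G·J) = 862.3 × 1.29 / (41.9×10⁹ × 2.678×10^-6) = 9.914×10^-3 rad.

0.568°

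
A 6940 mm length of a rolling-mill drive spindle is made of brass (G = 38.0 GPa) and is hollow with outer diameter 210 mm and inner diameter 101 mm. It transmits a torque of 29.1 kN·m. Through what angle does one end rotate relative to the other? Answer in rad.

0.0294 rad

J = π(d_o⁴ − d_i⁴)/32 = π(0.210⁴ − 0.101⁴)/32 = 1.807×10^-4 m⁴.
θ = T·L/(G·J) = 29100 × 6.94 / (38.0×10⁹ × 1.807×10^-4) = 0.02941 rad.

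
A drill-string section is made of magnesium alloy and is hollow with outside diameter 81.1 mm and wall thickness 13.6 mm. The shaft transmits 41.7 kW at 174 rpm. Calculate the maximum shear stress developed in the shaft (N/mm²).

ω = 2π·174/60 = 18.22 rad/s, so T = P/ω = 41.7×10³ / 18.22 = 2289 N·m.
J = π(d_o⁴ − d_i⁴)/32 = π(0.0811⁴ − 0.0539⁴)/32 = 3.418×10^-6 m⁴.
τ_max = T·r/J = 2289 × 0.0405 / 3.418×10^-6 = 2.715×10^7 Pa.

27.1 N/mm²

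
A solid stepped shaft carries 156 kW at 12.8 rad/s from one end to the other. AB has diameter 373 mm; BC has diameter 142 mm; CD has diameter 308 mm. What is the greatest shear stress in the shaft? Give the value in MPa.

21.7 MPa

ω = 12.8 rad/s, so T = P/ω = 156×10³ / 12.80 = 12190 N·m.
Under the same torque, τ_max = 16T/(πd³) is largest where d is smallest — segment BC (d = 142 mm).
τ_max = 16·12190/(π·(0.142)³) = 2.168×10^7 Pa.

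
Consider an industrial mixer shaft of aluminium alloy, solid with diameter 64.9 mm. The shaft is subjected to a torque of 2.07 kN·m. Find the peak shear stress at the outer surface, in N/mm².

J = πd⁴/32 = π(0.0649)⁴/32 = 1.742×10^-6 m⁴.
τ_max = T·r/J = 2070 × 0.0324 / 1.742×10^-6 = 3.857×10^7 Pa.

38.6 N/mm²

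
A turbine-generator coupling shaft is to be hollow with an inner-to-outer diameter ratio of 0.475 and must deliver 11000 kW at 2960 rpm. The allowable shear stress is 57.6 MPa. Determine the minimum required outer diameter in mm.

ω = 2π·2960/60 = 310.0 rad/s, so T = P/ω = 11000×10³ / 310.0 = 35490 N·m.
For a hollow shaft with d_i/d_o = 0.475: τ_max = 16T/(π d_o³ (1−k⁴)), so d_o = [16T/(π τ_allow (1−k⁴))]^(1/3) = [16·35490/(π·5.76×10^7·0.9491)]^(1/3) = 0.1490 m.

149 mm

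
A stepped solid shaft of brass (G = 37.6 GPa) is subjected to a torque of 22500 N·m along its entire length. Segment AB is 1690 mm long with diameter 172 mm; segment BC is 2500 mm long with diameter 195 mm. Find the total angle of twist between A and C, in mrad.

J_AB = π(0.172)⁴/32 = 8.59×10^-5 m⁴; J_BC = π(0.195)⁴/32 = 1.42×10^-4 m⁴.
θ = (T/G)·Σ L_i/J_i = (22500/37.6×10⁹)·(1.69/8.59×10^-5 + 2.50/1.42×10^-4) = 0.02231 rad.

22.3 mrad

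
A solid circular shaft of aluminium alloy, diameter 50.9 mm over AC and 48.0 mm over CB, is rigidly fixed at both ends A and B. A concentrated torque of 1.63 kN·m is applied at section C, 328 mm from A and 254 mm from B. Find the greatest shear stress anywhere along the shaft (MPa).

Compatibility: T_A·a/J_AC = T_B·b/J_CB with T_A + T_B = T₀.
J_AC = 6.59×10^-7 m⁴, J_CB = 5.21×10^-7 m⁴, so T_A = T₀·(J_AC/a)/((J_AC/a)+(J_CB/b)) = 806.4 N·m, T_B = 823.6 N·m.
τ in each portion: τ_AC = 3.11×10^7 Pa, τ_CB = 3.79×10^7 Pa; maximum is in CB.
τ_max = T_CB·r/J = 823.6·0.0240/5.21×10^-7 = 3.793×10^7 Pa.

37.9 MPa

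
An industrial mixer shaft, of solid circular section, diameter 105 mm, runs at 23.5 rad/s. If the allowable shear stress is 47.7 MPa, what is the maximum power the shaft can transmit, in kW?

255 kW

J = πd⁴/32 = π(0.105)⁴/32 = 1.193×10^-5 m⁴.
T_max = τ_allow·J/r = 4.77×10^7 × 1.193×10^-5 / 0.0525 = 10840 N·m.
ω = 23.5 rad/s, so P_max = T_max·ω = 2.548×10^5 W.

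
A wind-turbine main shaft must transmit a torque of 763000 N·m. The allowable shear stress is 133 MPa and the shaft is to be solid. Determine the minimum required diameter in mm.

For a solid shaft τ_max = 16T/(πd³), so d = (16T/(π τ_allow))^(1/3) = (16·763000/(π·1.33×10^8))^(1/3) = 0.3080 m.

308 mm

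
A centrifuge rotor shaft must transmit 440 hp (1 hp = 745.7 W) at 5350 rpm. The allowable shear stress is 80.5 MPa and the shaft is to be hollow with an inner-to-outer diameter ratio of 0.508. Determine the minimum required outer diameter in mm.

34.1 mm

ω = 2π·5350/60 = 560.3 rad/s, so T = P/ω = 440×745.7 / 560.3 = 585.6 N·m.
For a hollow shaft with d_i/d_o = 0.508: τ_max = 16T/(π d_o³ (1−k⁴)), so d_o = [16T/(π τ_allow (1−k⁴))]^(1/3) = [16·585.6/(π·8.05×10^7·0.9334)]^(1/3) = 0.03411 m.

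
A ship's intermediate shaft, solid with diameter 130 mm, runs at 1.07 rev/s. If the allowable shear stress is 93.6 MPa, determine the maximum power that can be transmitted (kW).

J = πd⁴/32 = π(0.130)⁴/32 = 2.804×10^-5 m⁴.
T_max = τ_allow·J/r = 9.36×10^7 × 2.804×10^-5 / 0.0650 = 40380 N·m.
ω = 2π·1.07 = 6.723 rad/s, so P_max = T_max·ω = 2.715×10^5 W.

271 kW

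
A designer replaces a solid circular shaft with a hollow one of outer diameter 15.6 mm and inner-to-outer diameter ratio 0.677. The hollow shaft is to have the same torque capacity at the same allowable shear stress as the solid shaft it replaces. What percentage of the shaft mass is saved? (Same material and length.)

36.6 %

Equal τ_max and T ⇒ the solid shaft needs d_s³ = d_o³(1−k⁴), so d_s = 15.6·(1−0.677⁴)^(1/3) = 14.42 mm.
Area ratio A_h/A_s = d_o²(1−k²)/d_s² = (1−k²)/(1−k⁴)^(2/3) = 0.6339.
Mass saving = 1 − 0.6339 = 36.6 %.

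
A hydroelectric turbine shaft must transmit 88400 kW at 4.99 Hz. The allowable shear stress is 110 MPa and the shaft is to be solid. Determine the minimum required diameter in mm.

ω = 2π·4.99 = 31.35 rad/s, so T = P/ω = 88400×10³ / 31.35 = 2.819e6 N·m.
For a solid shaft τ_max = 16T/(πd³), so d = (16T/(π τ_allow))^(1/3) = (16·2.819e6/(π·1.10×10^8))^(1/3) = 0.5073 m.

507 mm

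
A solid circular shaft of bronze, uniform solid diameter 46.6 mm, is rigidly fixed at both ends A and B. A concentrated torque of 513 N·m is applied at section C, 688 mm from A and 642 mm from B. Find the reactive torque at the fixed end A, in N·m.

With uniform GJ and both ends fixed, compatibility θ_AC = θ_CB gives T_A·a = T_B·b, together with T_A + T_B = T₀.
T_A = T₀·b/(a+b) = 513.0·642/1330 = 247.6 N·m; T_B = 265.4 N·m.

248 N·m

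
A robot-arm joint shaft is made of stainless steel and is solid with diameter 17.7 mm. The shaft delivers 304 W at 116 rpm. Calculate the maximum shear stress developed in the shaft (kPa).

23000 kPa

ω = 2π·116/60 = 12.15 rad/s, so T = P/ω = 304 / 12.15 = 25.03 N·m.
J = πd⁴/32 = π(0.0177)⁴/32 = 9.636×10^-9 m⁴.
τ_max = T·r/J = 25.03 × 0.00885 / 9.636×10^-9 = 2.298×10^7 Pa.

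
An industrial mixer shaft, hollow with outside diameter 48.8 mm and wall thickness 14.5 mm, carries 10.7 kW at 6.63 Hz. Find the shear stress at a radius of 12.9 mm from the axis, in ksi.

0.887 ksi

ω = 2π·6.63 = 41.66 rad/s, so T = P/ω = 10.7×10³ / 41.66 = 256.9 N·m.
J = π(d_o⁴ − d_i⁴)/32 = π(0.0488⁴ − 0.0198⁴)/32 = 5.417×10^-7 m⁴.
Shear stress varies linearly with radius: τ = T·r/J = 256.9 × 0.0129 / 5.417×10^-7 = 6.117×10^6 Pa.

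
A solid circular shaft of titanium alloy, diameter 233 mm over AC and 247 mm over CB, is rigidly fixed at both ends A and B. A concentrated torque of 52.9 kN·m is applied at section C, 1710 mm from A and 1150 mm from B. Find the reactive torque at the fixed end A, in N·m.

Compatibility: T_A·a/J_AC = T_B·b/J_CB with T_A + T_B = T₀.
J_AC = 2.89×10^-4 m⁴, J_CB = 3.65×10^-4 m⁴, so T_A = T₀·(J_AC/a)/((J_AC/a)+(J_CB/b)) = 18380 N·m, T_B = 34520 N·m.

18400 N·m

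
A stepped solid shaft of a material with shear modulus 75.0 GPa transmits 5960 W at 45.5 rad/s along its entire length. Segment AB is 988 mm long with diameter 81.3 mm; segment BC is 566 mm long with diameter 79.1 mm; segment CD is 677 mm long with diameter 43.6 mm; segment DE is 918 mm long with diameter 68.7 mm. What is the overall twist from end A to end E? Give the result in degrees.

0.271°

ω = 45.5 rad/s, so T = P/ω = 5960 / 45.50 = 131.0 N·m.
J_AB = π(0.0813)⁴/32 = 4.29×10^-6 m⁴; J_BC = π(0.0791)⁴/32 = 3.84×10^-6 m⁴; J_CD = π(0.0436)⁴/32 = 3.55×10^-7 m⁴; J_DE = π(0.0687)⁴/32 = 2.19×10^-6 m⁴.
θ = (T/G)·Σ L_i/J_i = (131.0/75.0×10⁹)·(0.988/4.29×10^-6 + 0.566/3.84×10^-6 + 0.677/3.55×10^-7 + 0.918/2.19×10^-6) = 4.726×10^-3 rad.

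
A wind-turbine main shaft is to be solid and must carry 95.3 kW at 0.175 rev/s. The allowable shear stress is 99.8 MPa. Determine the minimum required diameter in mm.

164 mm

ω = 2π·0.175 = 1.100 rad/s, so T = P/ω = 95.3×10³ / 1.100 = 86670 N·m.
For a solid shaft τ_max = 16T/(πd³), so d = (16T/(π τ_allow))^(1/3) = (16·86670/(π·9.98×10^7))^(1/3) = 0.1641 m.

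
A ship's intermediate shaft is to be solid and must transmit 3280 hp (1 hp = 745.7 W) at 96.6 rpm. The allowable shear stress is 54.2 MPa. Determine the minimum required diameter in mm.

283 mm

ω = 2π·96.6/60 = 10.12 rad/s, so T = P/ω = 3280×745.7 / 10.12 = 241800 N·m.
For a solid shaft τ_max = 16T/(πd³), so d = (16T/(π τ_allow))^(1/3) = (16·241800/(π·5.42×10^7))^(1/3) = 0.2832 m.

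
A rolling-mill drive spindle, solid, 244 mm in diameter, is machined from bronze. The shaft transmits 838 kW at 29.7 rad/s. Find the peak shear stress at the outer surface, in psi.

1430 psi

ω = 29.7 rad/s, so T = P/ω = 838×10³ / 29.70 = 28220 N·m.
J = πd⁴/32 = π(0.244)⁴/32 = 3.480×10^-4 m⁴.
τ_max = T·r/J = 28220 × 0.122 / 3.480×10^-4 = 9.892×10^6 Pa.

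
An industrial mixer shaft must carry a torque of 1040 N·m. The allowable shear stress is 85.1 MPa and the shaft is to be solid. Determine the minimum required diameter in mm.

For a solid shaft τ_max = 16T/(πd³), so d = (16T/(π τ_allow))^(1/3) = (16·1040/(π·8.51×10^7))^(1/3) = 0.03963 m.

39.6 mm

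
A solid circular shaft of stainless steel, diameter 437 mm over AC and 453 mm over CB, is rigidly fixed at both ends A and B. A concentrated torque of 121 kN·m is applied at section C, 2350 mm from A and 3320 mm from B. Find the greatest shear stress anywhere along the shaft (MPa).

Compatibility: T_A·a/J_AC = T_B·b/J_CB with T_A + T_B = T₀.
J_AC = 3.58×10^-3 m⁴, J_CB = 4.13×10^-3 m⁴, so T_A = T₀·(J_AC/a)/((J_AC/a)+(J_CB/b)) = 66580 N·m, T_B = 54420 N·m.
τ in each portion: τ_AC = 4.06×10^6 Pa, τ_CB = 2.98×10^6 Pa; maximum is in AC.
τ_max = T_AC·r/J = 66580·0.218/3.58×10^-3 = 4.063×10^6 Pa.

4.06 MPa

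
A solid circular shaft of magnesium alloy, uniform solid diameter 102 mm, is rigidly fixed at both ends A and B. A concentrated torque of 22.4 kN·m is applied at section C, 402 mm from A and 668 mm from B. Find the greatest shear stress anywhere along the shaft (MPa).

67.1 MPa

With uniform GJ and both ends fixed, compatibility θ_AC = θ_CB gives T_A·a = T_B·b, together with T_A + T_B = T₀.
T_A = T₀·b/(a+b) = 22400·668/1070 = 13980 N·m; T_B = 8416 N·m.
τ in each portion: τ_AC = 6.71×10^7 Pa, τ_CB = 4.04×10^7 Pa; maximum is in AC.
τ_max = T_AC·r/J = 13980·0.0510/1.06×10^-5 = 6.711×10^7 Pa.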